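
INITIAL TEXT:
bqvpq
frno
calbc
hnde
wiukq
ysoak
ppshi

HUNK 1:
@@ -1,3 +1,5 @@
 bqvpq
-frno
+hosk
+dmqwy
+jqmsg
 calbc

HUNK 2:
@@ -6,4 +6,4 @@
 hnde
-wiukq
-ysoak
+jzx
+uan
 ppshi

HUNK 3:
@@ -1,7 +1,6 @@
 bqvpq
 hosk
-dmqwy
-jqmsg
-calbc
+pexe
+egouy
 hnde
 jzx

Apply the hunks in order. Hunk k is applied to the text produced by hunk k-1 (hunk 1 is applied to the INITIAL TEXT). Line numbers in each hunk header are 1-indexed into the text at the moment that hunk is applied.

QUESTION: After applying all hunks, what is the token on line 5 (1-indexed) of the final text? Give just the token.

Hunk 1: at line 1 remove [frno] add [hosk,dmqwy,jqmsg] -> 9 lines: bqvpq hosk dmqwy jqmsg calbc hnde wiukq ysoak ppshi
Hunk 2: at line 6 remove [wiukq,ysoak] add [jzx,uan] -> 9 lines: bqvpq hosk dmqwy jqmsg calbc hnde jzx uan ppshi
Hunk 3: at line 1 remove [dmqwy,jqmsg,calbc] add [pexe,egouy] -> 8 lines: bqvpq hosk pexe egouy hnde jzx uan ppshi
Final line 5: hnde

Answer: hnde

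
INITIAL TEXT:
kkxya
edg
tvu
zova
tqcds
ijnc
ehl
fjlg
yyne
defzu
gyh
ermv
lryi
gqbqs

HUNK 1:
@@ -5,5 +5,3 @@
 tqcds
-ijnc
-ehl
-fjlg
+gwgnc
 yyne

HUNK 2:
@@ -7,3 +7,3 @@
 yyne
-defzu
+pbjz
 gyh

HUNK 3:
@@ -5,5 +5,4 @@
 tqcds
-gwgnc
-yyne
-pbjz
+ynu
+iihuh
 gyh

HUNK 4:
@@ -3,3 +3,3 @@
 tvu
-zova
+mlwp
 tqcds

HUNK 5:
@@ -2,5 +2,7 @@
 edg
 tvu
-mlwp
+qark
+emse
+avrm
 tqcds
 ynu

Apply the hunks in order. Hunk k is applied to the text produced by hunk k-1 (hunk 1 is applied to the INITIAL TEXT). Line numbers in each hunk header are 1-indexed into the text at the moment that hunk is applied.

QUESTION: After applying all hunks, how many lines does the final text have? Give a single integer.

Answer: 13

Derivation:
Hunk 1: at line 5 remove [ijnc,ehl,fjlg] add [gwgnc] -> 12 lines: kkxya edg tvu zova tqcds gwgnc yyne defzu gyh ermv lryi gqbqs
Hunk 2: at line 7 remove [defzu] add [pbjz] -> 12 lines: kkxya edg tvu zova tqcds gwgnc yyne pbjz gyh ermv lryi gqbqs
Hunk 3: at line 5 remove [gwgnc,yyne,pbjz] add [ynu,iihuh] -> 11 lines: kkxya edg tvu zova tqcds ynu iihuh gyh ermv lryi gqbqs
Hunk 4: at line 3 remove [zova] add [mlwp] -> 11 lines: kkxya edg tvu mlwp tqcds ynu iihuh gyh ermv lryi gqbqs
Hunk 5: at line 2 remove [mlwp] add [qark,emse,avrm] -> 13 lines: kkxya edg tvu qark emse avrm tqcds ynu iihuh gyh ermv lryi gqbqs
Final line count: 13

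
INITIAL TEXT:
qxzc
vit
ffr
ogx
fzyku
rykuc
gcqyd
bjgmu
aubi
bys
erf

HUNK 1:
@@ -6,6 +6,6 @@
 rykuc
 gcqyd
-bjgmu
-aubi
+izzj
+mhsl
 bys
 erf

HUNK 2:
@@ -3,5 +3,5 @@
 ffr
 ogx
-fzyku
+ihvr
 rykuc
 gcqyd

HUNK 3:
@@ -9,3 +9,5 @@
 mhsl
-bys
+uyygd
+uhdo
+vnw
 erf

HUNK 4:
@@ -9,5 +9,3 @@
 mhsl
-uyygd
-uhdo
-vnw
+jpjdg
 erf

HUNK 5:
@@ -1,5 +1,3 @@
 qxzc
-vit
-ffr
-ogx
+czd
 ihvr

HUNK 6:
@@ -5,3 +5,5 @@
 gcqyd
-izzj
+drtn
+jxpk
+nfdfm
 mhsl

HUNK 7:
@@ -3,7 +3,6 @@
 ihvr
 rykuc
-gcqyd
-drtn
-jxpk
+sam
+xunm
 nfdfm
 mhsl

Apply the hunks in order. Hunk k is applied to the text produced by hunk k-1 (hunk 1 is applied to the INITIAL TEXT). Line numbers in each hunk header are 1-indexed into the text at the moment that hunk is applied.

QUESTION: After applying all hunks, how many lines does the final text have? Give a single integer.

Answer: 10

Derivation:
Hunk 1: at line 6 remove [bjgmu,aubi] add [izzj,mhsl] -> 11 lines: qxzc vit ffr ogx fzyku rykuc gcqyd izzj mhsl bys erf
Hunk 2: at line 3 remove [fzyku] add [ihvr] -> 11 lines: qxzc vit ffr ogx ihvr rykuc gcqyd izzj mhsl bys erf
Hunk 3: at line 9 remove [bys] add [uyygd,uhdo,vnw] -> 13 lines: qxzc vit ffr ogx ihvr rykuc gcqyd izzj mhsl uyygd uhdo vnw erf
Hunk 4: at line 9 remove [uyygd,uhdo,vnw] add [jpjdg] -> 11 lines: qxzc vit ffr ogx ihvr rykuc gcqyd izzj mhsl jpjdg erf
Hunk 5: at line 1 remove [vit,ffr,ogx] add [czd] -> 9 lines: qxzc czd ihvr rykuc gcqyd izzj mhsl jpjdg erf
Hunk 6: at line 5 remove [izzj] add [drtn,jxpk,nfdfm] -> 11 lines: qxzc czd ihvr rykuc gcqyd drtn jxpk nfdfm mhsl jpjdg erf
Hunk 7: at line 3 remove [gcqyd,drtn,jxpk] add [sam,xunm] -> 10 lines: qxzc czd ihvr rykuc sam xunm nfdfm mhsl jpjdg erf
Final line count: 10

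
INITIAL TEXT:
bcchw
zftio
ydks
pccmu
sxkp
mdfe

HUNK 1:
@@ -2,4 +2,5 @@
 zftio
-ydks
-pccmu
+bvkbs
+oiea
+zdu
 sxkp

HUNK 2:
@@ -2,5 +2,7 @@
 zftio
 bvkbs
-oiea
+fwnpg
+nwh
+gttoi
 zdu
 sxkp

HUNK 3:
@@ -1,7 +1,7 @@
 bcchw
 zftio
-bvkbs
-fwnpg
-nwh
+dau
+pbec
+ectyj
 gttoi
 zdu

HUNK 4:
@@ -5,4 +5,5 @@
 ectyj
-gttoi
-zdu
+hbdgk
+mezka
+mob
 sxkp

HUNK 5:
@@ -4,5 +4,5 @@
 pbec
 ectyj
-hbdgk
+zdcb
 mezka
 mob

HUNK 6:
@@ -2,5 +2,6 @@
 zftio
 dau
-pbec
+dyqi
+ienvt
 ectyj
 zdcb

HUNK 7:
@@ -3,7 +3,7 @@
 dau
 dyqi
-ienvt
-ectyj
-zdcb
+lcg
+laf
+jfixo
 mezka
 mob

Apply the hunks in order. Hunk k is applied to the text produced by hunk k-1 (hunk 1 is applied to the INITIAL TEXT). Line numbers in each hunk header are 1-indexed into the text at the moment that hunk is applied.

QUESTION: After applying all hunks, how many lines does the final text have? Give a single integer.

Hunk 1: at line 2 remove [ydks,pccmu] add [bvkbs,oiea,zdu] -> 7 lines: bcchw zftio bvkbs oiea zdu sxkp mdfe
Hunk 2: at line 2 remove [oiea] add [fwnpg,nwh,gttoi] -> 9 lines: bcchw zftio bvkbs fwnpg nwh gttoi zdu sxkp mdfe
Hunk 3: at line 1 remove [bvkbs,fwnpg,nwh] add [dau,pbec,ectyj] -> 9 lines: bcchw zftio dau pbec ectyj gttoi zdu sxkp mdfe
Hunk 4: at line 5 remove [gttoi,zdu] add [hbdgk,mezka,mob] -> 10 lines: bcchw zftio dau pbec ectyj hbdgk mezka mob sxkp mdfe
Hunk 5: at line 4 remove [hbdgk] add [zdcb] -> 10 lines: bcchw zftio dau pbec ectyj zdcb mezka mob sxkp mdfe
Hunk 6: at line 2 remove [pbec] add [dyqi,ienvt] -> 11 lines: bcchw zftio dau dyqi ienvt ectyj zdcb mezka mob sxkp mdfe
Hunk 7: at line 3 remove [ienvt,ectyj,zdcb] add [lcg,laf,jfixo] -> 11 lines: bcchw zftio dau dyqi lcg laf jfixo mezka mob sxkp mdfe
Final line count: 11

Answer: 11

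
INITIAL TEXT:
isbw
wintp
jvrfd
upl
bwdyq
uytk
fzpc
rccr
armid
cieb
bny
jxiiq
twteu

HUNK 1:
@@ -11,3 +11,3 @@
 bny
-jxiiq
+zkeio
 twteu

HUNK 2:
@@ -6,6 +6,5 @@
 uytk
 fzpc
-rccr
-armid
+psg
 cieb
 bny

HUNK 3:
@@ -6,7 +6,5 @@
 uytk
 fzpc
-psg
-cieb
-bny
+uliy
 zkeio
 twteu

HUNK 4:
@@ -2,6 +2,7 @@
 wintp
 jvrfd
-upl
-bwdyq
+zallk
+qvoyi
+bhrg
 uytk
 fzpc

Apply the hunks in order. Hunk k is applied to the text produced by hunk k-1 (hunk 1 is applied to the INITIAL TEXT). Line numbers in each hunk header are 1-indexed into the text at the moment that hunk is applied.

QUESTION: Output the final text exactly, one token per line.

Hunk 1: at line 11 remove [jxiiq] add [zkeio] -> 13 lines: isbw wintp jvrfd upl bwdyq uytk fzpc rccr armid cieb bny zkeio twteu
Hunk 2: at line 6 remove [rccr,armid] add [psg] -> 12 lines: isbw wintp jvrfd upl bwdyq uytk fzpc psg cieb bny zkeio twteu
Hunk 3: at line 6 remove [psg,cieb,bny] add [uliy] -> 10 lines: isbw wintp jvrfd upl bwdyq uytk fzpc uliy zkeio twteu
Hunk 4: at line 2 remove [upl,bwdyq] add [zallk,qvoyi,bhrg] -> 11 lines: isbw wintp jvrfd zallk qvoyi bhrg uytk fzpc uliy zkeio twteu

Answer: isbw
wintp
jvrfd
zallk
qvoyi
bhrg
uytk
fzpc
uliy
zkeio
twteu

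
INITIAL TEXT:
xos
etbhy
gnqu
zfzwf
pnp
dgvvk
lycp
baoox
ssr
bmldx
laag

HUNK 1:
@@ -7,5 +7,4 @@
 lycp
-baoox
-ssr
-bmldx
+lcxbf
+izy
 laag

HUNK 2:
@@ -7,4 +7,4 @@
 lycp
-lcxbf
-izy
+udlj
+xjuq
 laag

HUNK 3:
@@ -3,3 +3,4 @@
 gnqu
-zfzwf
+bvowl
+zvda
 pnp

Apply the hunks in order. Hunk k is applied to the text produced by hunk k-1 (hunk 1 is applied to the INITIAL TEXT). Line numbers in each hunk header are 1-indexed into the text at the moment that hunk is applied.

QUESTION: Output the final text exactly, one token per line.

Hunk 1: at line 7 remove [baoox,ssr,bmldx] add [lcxbf,izy] -> 10 lines: xos etbhy gnqu zfzwf pnp dgvvk lycp lcxbf izy laag
Hunk 2: at line 7 remove [lcxbf,izy] add [udlj,xjuq] -> 10 lines: xos etbhy gnqu zfzwf pnp dgvvk lycp udlj xjuq laag
Hunk 3: at line 3 remove [zfzwf] add [bvowl,zvda] -> 11 lines: xos etbhy gnqu bvowl zvda pnp dgvvk lycp udlj xjuq laag

Answer: xos
etbhy
gnqu
bvowl
zvda
pnp
dgvvk
lycp
udlj
xjuq
laag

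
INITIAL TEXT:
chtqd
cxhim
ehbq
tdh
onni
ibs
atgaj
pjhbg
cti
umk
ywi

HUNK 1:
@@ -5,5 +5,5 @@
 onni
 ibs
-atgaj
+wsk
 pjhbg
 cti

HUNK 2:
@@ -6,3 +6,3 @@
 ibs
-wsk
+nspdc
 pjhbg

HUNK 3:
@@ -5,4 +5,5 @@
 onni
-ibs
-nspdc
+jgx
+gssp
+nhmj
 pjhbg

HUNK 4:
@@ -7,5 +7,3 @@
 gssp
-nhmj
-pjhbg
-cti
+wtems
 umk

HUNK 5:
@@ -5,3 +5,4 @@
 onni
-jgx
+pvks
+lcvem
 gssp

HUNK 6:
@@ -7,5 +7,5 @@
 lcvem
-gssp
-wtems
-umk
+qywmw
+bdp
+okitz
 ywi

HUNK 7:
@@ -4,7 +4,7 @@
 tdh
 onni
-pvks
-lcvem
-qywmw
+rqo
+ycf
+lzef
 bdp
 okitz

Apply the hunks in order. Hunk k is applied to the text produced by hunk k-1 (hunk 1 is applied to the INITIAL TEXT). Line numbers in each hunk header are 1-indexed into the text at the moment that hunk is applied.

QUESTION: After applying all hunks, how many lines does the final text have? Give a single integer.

Answer: 11

Derivation:
Hunk 1: at line 5 remove [atgaj] add [wsk] -> 11 lines: chtqd cxhim ehbq tdh onni ibs wsk pjhbg cti umk ywi
Hunk 2: at line 6 remove [wsk] add [nspdc] -> 11 lines: chtqd cxhim ehbq tdh onni ibs nspdc pjhbg cti umk ywi
Hunk 3: at line 5 remove [ibs,nspdc] add [jgx,gssp,nhmj] -> 12 lines: chtqd cxhim ehbq tdh onni jgx gssp nhmj pjhbg cti umk ywi
Hunk 4: at line 7 remove [nhmj,pjhbg,cti] add [wtems] -> 10 lines: chtqd cxhim ehbq tdh onni jgx gssp wtems umk ywi
Hunk 5: at line 5 remove [jgx] add [pvks,lcvem] -> 11 lines: chtqd cxhim ehbq tdh onni pvks lcvem gssp wtems umk ywi
Hunk 6: at line 7 remove [gssp,wtems,umk] add [qywmw,bdp,okitz] -> 11 lines: chtqd cxhim ehbq tdh onni pvks lcvem qywmw bdp okitz ywi
Hunk 7: at line 4 remove [pvks,lcvem,qywmw] add [rqo,ycf,lzef] -> 11 lines: chtqd cxhim ehbq tdh onni rqo ycf lzef bdp okitz ywi
Final line count: 11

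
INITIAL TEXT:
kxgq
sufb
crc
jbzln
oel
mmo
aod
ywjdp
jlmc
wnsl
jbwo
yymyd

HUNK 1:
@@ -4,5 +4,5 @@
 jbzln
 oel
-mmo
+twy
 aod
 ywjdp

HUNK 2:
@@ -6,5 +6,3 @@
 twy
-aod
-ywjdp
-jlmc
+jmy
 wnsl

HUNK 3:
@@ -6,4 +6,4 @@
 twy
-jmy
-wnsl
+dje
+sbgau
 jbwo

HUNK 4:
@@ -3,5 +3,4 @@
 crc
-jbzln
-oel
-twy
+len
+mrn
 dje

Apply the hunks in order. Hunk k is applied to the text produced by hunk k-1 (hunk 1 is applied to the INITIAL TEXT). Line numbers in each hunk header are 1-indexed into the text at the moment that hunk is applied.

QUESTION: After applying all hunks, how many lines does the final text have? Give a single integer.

Answer: 9

Derivation:
Hunk 1: at line 4 remove [mmo] add [twy] -> 12 lines: kxgq sufb crc jbzln oel twy aod ywjdp jlmc wnsl jbwo yymyd
Hunk 2: at line 6 remove [aod,ywjdp,jlmc] add [jmy] -> 10 lines: kxgq sufb crc jbzln oel twy jmy wnsl jbwo yymyd
Hunk 3: at line 6 remove [jmy,wnsl] add [dje,sbgau] -> 10 lines: kxgq sufb crc jbzln oel twy dje sbgau jbwo yymyd
Hunk 4: at line 3 remove [jbzln,oel,twy] add [len,mrn] -> 9 lines: kxgq sufb crc len mrn dje sbgau jbwo yymyd
Final line count: 9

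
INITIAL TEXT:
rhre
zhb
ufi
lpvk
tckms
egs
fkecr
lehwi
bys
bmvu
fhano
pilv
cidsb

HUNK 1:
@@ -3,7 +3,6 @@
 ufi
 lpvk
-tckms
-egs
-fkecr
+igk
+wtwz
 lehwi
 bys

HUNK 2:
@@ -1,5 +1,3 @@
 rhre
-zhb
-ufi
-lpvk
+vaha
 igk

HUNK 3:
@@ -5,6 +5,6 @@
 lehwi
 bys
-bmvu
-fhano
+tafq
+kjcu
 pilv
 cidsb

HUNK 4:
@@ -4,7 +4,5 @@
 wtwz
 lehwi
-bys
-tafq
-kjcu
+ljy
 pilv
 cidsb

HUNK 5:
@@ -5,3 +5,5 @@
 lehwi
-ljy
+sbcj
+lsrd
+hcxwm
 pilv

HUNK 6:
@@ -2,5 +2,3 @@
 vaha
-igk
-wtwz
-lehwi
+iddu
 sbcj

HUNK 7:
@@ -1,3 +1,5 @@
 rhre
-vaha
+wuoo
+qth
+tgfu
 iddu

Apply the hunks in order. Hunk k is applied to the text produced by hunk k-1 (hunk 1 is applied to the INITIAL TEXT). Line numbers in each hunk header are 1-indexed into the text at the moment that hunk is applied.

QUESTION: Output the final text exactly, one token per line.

Hunk 1: at line 3 remove [tckms,egs,fkecr] add [igk,wtwz] -> 12 lines: rhre zhb ufi lpvk igk wtwz lehwi bys bmvu fhano pilv cidsb
Hunk 2: at line 1 remove [zhb,ufi,lpvk] add [vaha] -> 10 lines: rhre vaha igk wtwz lehwi bys bmvu fhano pilv cidsb
Hunk 3: at line 5 remove [bmvu,fhano] add [tafq,kjcu] -> 10 lines: rhre vaha igk wtwz lehwi bys tafq kjcu pilv cidsb
Hunk 4: at line 4 remove [bys,tafq,kjcu] add [ljy] -> 8 lines: rhre vaha igk wtwz lehwi ljy pilv cidsb
Hunk 5: at line 5 remove [ljy] add [sbcj,lsrd,hcxwm] -> 10 lines: rhre vaha igk wtwz lehwi sbcj lsrd hcxwm pilv cidsb
Hunk 6: at line 2 remove [igk,wtwz,lehwi] add [iddu] -> 8 lines: rhre vaha iddu sbcj lsrd hcxwm pilv cidsb
Hunk 7: at line 1 remove [vaha] add [wuoo,qth,tgfu] -> 10 lines: rhre wuoo qth tgfu iddu sbcj lsrd hcxwm pilv cidsb

Answer: rhre
wuoo
qth
tgfu
iddu
sbcj
lsrd
hcxwm
pilv
cidsb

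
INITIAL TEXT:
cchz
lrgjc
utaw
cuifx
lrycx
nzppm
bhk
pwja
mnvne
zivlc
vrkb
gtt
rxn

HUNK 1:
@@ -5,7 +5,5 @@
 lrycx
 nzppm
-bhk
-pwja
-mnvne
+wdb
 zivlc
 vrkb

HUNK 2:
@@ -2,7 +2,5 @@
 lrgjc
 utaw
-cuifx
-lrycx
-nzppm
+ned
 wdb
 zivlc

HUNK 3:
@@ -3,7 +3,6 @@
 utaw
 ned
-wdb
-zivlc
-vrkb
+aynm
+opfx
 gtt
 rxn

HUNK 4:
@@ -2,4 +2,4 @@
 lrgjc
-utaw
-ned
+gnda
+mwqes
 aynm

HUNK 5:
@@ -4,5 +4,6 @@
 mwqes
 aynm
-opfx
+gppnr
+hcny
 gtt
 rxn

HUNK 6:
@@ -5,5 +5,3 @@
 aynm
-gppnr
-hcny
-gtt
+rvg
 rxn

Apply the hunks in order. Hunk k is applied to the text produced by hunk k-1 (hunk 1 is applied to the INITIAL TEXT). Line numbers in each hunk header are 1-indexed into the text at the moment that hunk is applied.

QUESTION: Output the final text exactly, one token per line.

Hunk 1: at line 5 remove [bhk,pwja,mnvne] add [wdb] -> 11 lines: cchz lrgjc utaw cuifx lrycx nzppm wdb zivlc vrkb gtt rxn
Hunk 2: at line 2 remove [cuifx,lrycx,nzppm] add [ned] -> 9 lines: cchz lrgjc utaw ned wdb zivlc vrkb gtt rxn
Hunk 3: at line 3 remove [wdb,zivlc,vrkb] add [aynm,opfx] -> 8 lines: cchz lrgjc utaw ned aynm opfx gtt rxn
Hunk 4: at line 2 remove [utaw,ned] add [gnda,mwqes] -> 8 lines: cchz lrgjc gnda mwqes aynm opfx gtt rxn
Hunk 5: at line 4 remove [opfx] add [gppnr,hcny] -> 9 lines: cchz lrgjc gnda mwqes aynm gppnr hcny gtt rxn
Hunk 6: at line 5 remove [gppnr,hcny,gtt] add [rvg] -> 7 lines: cchz lrgjc gnda mwqes aynm rvg rxn

Answer: cchz
lrgjc
gnda
mwqes
aynm
rvg
rxn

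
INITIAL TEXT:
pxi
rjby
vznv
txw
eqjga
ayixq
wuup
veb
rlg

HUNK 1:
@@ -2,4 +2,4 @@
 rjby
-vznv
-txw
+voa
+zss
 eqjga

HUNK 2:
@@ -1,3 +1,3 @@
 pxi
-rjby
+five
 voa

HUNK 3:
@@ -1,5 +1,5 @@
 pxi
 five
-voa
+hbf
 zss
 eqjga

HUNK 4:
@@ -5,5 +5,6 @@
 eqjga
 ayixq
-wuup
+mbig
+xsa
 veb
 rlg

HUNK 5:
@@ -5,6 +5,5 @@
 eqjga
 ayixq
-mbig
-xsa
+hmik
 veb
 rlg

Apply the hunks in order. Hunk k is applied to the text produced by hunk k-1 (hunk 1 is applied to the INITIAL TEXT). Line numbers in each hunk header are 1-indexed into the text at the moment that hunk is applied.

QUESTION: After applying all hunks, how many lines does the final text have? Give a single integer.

Answer: 9

Derivation:
Hunk 1: at line 2 remove [vznv,txw] add [voa,zss] -> 9 lines: pxi rjby voa zss eqjga ayixq wuup veb rlg
Hunk 2: at line 1 remove [rjby] add [five] -> 9 lines: pxi five voa zss eqjga ayixq wuup veb rlg
Hunk 3: at line 1 remove [voa] add [hbf] -> 9 lines: pxi five hbf zss eqjga ayixq wuup veb rlg
Hunk 4: at line 5 remove [wuup] add [mbig,xsa] -> 10 lines: pxi five hbf zss eqjga ayixq mbig xsa veb rlg
Hunk 5: at line 5 remove [mbig,xsa] add [hmik] -> 9 lines: pxi five hbf zss eqjga ayixq hmik veb rlg
Final line count: 9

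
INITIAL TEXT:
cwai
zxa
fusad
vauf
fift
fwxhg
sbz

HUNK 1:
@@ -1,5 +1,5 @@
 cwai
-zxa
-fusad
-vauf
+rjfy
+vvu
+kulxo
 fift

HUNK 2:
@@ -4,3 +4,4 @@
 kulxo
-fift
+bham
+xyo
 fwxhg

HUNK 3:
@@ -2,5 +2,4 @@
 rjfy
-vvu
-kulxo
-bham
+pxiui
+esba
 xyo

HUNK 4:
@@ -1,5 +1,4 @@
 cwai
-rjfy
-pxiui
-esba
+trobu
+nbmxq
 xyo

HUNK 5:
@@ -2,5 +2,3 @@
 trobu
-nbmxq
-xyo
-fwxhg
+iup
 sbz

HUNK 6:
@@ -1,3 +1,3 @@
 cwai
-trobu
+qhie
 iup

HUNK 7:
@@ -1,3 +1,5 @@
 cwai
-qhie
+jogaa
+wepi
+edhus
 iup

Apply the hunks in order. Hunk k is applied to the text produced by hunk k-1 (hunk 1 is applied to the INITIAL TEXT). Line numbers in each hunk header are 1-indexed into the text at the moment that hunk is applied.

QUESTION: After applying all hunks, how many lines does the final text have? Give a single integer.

Answer: 6

Derivation:
Hunk 1: at line 1 remove [zxa,fusad,vauf] add [rjfy,vvu,kulxo] -> 7 lines: cwai rjfy vvu kulxo fift fwxhg sbz
Hunk 2: at line 4 remove [fift] add [bham,xyo] -> 8 lines: cwai rjfy vvu kulxo bham xyo fwxhg sbz
Hunk 3: at line 2 remove [vvu,kulxo,bham] add [pxiui,esba] -> 7 lines: cwai rjfy pxiui esba xyo fwxhg sbz
Hunk 4: at line 1 remove [rjfy,pxiui,esba] add [trobu,nbmxq] -> 6 lines: cwai trobu nbmxq xyo fwxhg sbz
Hunk 5: at line 2 remove [nbmxq,xyo,fwxhg] add [iup] -> 4 lines: cwai trobu iup sbz
Hunk 6: at line 1 remove [trobu] add [qhie] -> 4 lines: cwai qhie iup sbz
Hunk 7: at line 1 remove [qhie] add [jogaa,wepi,edhus] -> 6 lines: cwai jogaa wepi edhus iup sbz
Final line count: 6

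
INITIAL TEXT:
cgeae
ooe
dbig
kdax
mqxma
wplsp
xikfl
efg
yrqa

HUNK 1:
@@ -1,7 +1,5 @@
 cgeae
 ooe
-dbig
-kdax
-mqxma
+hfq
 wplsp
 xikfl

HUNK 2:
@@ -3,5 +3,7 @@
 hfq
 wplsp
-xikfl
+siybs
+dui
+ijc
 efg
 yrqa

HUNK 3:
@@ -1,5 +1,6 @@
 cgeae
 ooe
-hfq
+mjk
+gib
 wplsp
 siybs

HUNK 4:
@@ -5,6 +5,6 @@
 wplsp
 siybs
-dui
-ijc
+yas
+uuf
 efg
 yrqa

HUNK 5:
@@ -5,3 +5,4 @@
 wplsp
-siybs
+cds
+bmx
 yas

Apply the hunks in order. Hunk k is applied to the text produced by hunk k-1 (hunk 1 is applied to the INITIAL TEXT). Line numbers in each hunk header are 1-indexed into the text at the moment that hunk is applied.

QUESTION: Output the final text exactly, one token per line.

Answer: cgeae
ooe
mjk
gib
wplsp
cds
bmx
yas
uuf
efg
yrqa

Derivation:
Hunk 1: at line 1 remove [dbig,kdax,mqxma] add [hfq] -> 7 lines: cgeae ooe hfq wplsp xikfl efg yrqa
Hunk 2: at line 3 remove [xikfl] add [siybs,dui,ijc] -> 9 lines: cgeae ooe hfq wplsp siybs dui ijc efg yrqa
Hunk 3: at line 1 remove [hfq] add [mjk,gib] -> 10 lines: cgeae ooe mjk gib wplsp siybs dui ijc efg yrqa
Hunk 4: at line 5 remove [dui,ijc] add [yas,uuf] -> 10 lines: cgeae ooe mjk gib wplsp siybs yas uuf efg yrqa
Hunk 5: at line 5 remove [siybs] add [cds,bmx] -> 11 lines: cgeae ooe mjk gib wplsp cds bmx yas uuf efg yrqa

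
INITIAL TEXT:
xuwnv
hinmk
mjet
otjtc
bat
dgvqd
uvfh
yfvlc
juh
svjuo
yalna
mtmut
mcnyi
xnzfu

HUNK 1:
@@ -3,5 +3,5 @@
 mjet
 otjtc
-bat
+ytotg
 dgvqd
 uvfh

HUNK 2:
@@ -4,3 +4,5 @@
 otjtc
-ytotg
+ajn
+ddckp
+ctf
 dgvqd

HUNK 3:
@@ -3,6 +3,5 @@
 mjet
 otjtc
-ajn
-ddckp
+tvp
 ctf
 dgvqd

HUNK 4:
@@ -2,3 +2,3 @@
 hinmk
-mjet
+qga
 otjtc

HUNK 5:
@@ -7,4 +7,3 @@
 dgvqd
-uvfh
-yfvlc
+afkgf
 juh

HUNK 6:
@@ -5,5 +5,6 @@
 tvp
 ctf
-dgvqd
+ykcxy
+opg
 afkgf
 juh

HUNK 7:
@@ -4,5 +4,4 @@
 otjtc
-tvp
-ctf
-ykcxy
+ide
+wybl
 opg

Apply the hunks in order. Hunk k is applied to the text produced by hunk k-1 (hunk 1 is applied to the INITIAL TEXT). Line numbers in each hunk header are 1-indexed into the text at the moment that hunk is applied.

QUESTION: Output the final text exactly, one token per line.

Hunk 1: at line 3 remove [bat] add [ytotg] -> 14 lines: xuwnv hinmk mjet otjtc ytotg dgvqd uvfh yfvlc juh svjuo yalna mtmut mcnyi xnzfu
Hunk 2: at line 4 remove [ytotg] add [ajn,ddckp,ctf] -> 16 lines: xuwnv hinmk mjet otjtc ajn ddckp ctf dgvqd uvfh yfvlc juh svjuo yalna mtmut mcnyi xnzfu
Hunk 3: at line 3 remove [ajn,ddckp] add [tvp] -> 15 lines: xuwnv hinmk mjet otjtc tvp ctf dgvqd uvfh yfvlc juh svjuo yalna mtmut mcnyi xnzfu
Hunk 4: at line 2 remove [mjet] add [qga] -> 15 lines: xuwnv hinmk qga otjtc tvp ctf dgvqd uvfh yfvlc juh svjuo yalna mtmut mcnyi xnzfu
Hunk 5: at line 7 remove [uvfh,yfvlc] add [afkgf] -> 14 lines: xuwnv hinmk qga otjtc tvp ctf dgvqd afkgf juh svjuo yalna mtmut mcnyi xnzfu
Hunk 6: at line 5 remove [dgvqd] add [ykcxy,opg] -> 15 lines: xuwnv hinmk qga otjtc tvp ctf ykcxy opg afkgf juh svjuo yalna mtmut mcnyi xnzfu
Hunk 7: at line 4 remove [tvp,ctf,ykcxy] add [ide,wybl] -> 14 lines: xuwnv hinmk qga otjtc ide wybl opg afkgf juh svjuo yalna mtmut mcnyi xnzfu

Answer: xuwnv
hinmk
qga
otjtc
ide
wybl
opg
afkgf
juh
svjuo
yalna
mtmut
mcnyi
xnzfu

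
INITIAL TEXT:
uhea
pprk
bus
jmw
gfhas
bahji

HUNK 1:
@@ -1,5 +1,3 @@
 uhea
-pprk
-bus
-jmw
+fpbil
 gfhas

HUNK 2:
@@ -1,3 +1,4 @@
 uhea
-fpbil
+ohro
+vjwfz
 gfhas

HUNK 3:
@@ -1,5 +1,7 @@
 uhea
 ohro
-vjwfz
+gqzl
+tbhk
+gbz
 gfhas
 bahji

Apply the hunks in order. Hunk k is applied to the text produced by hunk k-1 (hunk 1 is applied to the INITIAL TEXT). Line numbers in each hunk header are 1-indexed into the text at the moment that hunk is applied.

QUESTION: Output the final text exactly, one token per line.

Hunk 1: at line 1 remove [pprk,bus,jmw] add [fpbil] -> 4 lines: uhea fpbil gfhas bahji
Hunk 2: at line 1 remove [fpbil] add [ohro,vjwfz] -> 5 lines: uhea ohro vjwfz gfhas bahji
Hunk 3: at line 1 remove [vjwfz] add [gqzl,tbhk,gbz] -> 7 lines: uhea ohro gqzl tbhk gbz gfhas bahji

Answer: uhea
ohro
gqzl
tbhk
gbz
gfhas
bahji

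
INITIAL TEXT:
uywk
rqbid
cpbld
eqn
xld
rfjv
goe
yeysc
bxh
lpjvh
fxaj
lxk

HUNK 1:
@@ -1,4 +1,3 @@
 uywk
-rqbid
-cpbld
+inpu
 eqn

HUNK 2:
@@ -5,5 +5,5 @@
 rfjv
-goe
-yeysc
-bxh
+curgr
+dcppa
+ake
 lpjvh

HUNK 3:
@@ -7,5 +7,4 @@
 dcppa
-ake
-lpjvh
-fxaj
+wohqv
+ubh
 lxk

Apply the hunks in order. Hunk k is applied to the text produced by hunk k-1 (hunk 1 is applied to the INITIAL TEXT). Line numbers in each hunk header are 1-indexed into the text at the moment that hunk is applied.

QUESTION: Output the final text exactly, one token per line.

Answer: uywk
inpu
eqn
xld
rfjv
curgr
dcppa
wohqv
ubh
lxk

Derivation:
Hunk 1: at line 1 remove [rqbid,cpbld] add [inpu] -> 11 lines: uywk inpu eqn xld rfjv goe yeysc bxh lpjvh fxaj lxk
Hunk 2: at line 5 remove [goe,yeysc,bxh] add [curgr,dcppa,ake] -> 11 lines: uywk inpu eqn xld rfjv curgr dcppa ake lpjvh fxaj lxk
Hunk 3: at line 7 remove [ake,lpjvh,fxaj] add [wohqv,ubh] -> 10 lines: uywk inpu eqn xld rfjv curgr dcppa wohqv ubh lxk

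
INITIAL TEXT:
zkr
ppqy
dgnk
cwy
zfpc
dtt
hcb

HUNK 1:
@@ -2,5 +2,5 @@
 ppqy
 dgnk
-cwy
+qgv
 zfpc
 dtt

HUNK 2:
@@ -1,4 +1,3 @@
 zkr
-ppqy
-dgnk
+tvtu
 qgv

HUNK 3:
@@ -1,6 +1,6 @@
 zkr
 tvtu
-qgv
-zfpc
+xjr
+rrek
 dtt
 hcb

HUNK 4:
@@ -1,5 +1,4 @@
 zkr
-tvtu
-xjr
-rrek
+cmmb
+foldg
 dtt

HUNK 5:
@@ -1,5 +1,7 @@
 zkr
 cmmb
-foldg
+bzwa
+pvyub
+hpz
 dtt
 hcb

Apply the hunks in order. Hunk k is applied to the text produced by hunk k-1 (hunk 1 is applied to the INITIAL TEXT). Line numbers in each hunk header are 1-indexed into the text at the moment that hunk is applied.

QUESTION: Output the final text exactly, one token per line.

Answer: zkr
cmmb
bzwa
pvyub
hpz
dtt
hcb

Derivation:
Hunk 1: at line 2 remove [cwy] add [qgv] -> 7 lines: zkr ppqy dgnk qgv zfpc dtt hcb
Hunk 2: at line 1 remove [ppqy,dgnk] add [tvtu] -> 6 lines: zkr tvtu qgv zfpc dtt hcb
Hunk 3: at line 1 remove [qgv,zfpc] add [xjr,rrek] -> 6 lines: zkr tvtu xjr rrek dtt hcb
Hunk 4: at line 1 remove [tvtu,xjr,rrek] add [cmmb,foldg] -> 5 lines: zkr cmmb foldg dtt hcb
Hunk 5: at line 1 remove [foldg] add [bzwa,pvyub,hpz] -> 7 lines: zkr cmmb bzwa pvyub hpz dtt hcb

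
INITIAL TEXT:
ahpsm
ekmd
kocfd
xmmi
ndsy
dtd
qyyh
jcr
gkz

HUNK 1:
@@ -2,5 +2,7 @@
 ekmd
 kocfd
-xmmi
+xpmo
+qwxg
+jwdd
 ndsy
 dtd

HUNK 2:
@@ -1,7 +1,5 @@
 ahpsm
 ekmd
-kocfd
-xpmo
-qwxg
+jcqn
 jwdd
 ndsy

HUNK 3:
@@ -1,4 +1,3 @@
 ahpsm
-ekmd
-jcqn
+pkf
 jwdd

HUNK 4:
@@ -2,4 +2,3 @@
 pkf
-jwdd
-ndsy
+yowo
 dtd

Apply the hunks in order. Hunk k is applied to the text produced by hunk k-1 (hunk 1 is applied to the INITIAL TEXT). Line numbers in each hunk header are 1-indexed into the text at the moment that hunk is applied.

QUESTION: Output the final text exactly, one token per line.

Hunk 1: at line 2 remove [xmmi] add [xpmo,qwxg,jwdd] -> 11 lines: ahpsm ekmd kocfd xpmo qwxg jwdd ndsy dtd qyyh jcr gkz
Hunk 2: at line 1 remove [kocfd,xpmo,qwxg] add [jcqn] -> 9 lines: ahpsm ekmd jcqn jwdd ndsy dtd qyyh jcr gkz
Hunk 3: at line 1 remove [ekmd,jcqn] add [pkf] -> 8 lines: ahpsm pkf jwdd ndsy dtd qyyh jcr gkz
Hunk 4: at line 2 remove [jwdd,ndsy] add [yowo] -> 7 lines: ahpsm pkf yowo dtd qyyh jcr gkz

Answer: ahpsm
pkf
yowo
dtd
qyyh
jcr
gkz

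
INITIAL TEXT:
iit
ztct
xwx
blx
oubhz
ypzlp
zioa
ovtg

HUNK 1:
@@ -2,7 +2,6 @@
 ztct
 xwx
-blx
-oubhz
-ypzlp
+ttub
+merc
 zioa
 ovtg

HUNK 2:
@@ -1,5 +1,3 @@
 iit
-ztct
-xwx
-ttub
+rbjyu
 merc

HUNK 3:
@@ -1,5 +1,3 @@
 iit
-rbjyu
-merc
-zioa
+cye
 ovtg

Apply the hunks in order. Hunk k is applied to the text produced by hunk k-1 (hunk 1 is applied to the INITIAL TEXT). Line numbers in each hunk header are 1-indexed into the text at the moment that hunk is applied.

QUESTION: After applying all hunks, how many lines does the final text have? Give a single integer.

Answer: 3

Derivation:
Hunk 1: at line 2 remove [blx,oubhz,ypzlp] add [ttub,merc] -> 7 lines: iit ztct xwx ttub merc zioa ovtg
Hunk 2: at line 1 remove [ztct,xwx,ttub] add [rbjyu] -> 5 lines: iit rbjyu merc zioa ovtg
Hunk 3: at line 1 remove [rbjyu,merc,zioa] add [cye] -> 3 lines: iit cye ovtg
Final line count: 3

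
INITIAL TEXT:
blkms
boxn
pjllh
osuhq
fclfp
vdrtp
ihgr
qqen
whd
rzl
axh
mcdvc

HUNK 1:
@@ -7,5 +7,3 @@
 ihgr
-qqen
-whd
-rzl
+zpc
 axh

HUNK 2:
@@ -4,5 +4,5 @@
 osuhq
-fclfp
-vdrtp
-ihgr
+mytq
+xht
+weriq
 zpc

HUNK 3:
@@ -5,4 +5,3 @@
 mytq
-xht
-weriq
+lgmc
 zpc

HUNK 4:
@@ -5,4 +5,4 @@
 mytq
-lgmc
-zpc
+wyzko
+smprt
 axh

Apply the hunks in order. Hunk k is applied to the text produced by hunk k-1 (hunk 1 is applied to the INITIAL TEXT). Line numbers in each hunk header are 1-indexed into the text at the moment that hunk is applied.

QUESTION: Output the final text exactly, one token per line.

Answer: blkms
boxn
pjllh
osuhq
mytq
wyzko
smprt
axh
mcdvc

Derivation:
Hunk 1: at line 7 remove [qqen,whd,rzl] add [zpc] -> 10 lines: blkms boxn pjllh osuhq fclfp vdrtp ihgr zpc axh mcdvc
Hunk 2: at line 4 remove [fclfp,vdrtp,ihgr] add [mytq,xht,weriq] -> 10 lines: blkms boxn pjllh osuhq mytq xht weriq zpc axh mcdvc
Hunk 3: at line 5 remove [xht,weriq] add [lgmc] -> 9 lines: blkms boxn pjllh osuhq mytq lgmc zpc axh mcdvc
Hunk 4: at line 5 remove [lgmc,zpc] add [wyzko,smprt] -> 9 lines: blkms boxn pjllh osuhq mytq wyzko smprt axh mcdvc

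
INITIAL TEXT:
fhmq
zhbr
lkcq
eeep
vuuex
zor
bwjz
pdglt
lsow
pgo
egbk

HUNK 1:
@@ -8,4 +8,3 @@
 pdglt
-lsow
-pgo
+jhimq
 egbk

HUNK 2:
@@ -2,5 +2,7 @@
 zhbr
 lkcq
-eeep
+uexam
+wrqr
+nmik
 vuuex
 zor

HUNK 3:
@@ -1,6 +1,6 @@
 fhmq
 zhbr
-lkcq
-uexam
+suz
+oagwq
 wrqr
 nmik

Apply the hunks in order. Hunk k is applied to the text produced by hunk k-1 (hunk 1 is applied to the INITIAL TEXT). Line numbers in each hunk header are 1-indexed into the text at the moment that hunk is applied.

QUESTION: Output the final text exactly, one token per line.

Hunk 1: at line 8 remove [lsow,pgo] add [jhimq] -> 10 lines: fhmq zhbr lkcq eeep vuuex zor bwjz pdglt jhimq egbk
Hunk 2: at line 2 remove [eeep] add [uexam,wrqr,nmik] -> 12 lines: fhmq zhbr lkcq uexam wrqr nmik vuuex zor bwjz pdglt jhimq egbk
Hunk 3: at line 1 remove [lkcq,uexam] add [suz,oagwq] -> 12 lines: fhmq zhbr suz oagwq wrqr nmik vuuex zor bwjz pdglt jhimq egbk

Answer: fhmq
zhbr
suz
oagwq
wrqr
nmik
vuuex
zor
bwjz
pdglt
jhimq
egbk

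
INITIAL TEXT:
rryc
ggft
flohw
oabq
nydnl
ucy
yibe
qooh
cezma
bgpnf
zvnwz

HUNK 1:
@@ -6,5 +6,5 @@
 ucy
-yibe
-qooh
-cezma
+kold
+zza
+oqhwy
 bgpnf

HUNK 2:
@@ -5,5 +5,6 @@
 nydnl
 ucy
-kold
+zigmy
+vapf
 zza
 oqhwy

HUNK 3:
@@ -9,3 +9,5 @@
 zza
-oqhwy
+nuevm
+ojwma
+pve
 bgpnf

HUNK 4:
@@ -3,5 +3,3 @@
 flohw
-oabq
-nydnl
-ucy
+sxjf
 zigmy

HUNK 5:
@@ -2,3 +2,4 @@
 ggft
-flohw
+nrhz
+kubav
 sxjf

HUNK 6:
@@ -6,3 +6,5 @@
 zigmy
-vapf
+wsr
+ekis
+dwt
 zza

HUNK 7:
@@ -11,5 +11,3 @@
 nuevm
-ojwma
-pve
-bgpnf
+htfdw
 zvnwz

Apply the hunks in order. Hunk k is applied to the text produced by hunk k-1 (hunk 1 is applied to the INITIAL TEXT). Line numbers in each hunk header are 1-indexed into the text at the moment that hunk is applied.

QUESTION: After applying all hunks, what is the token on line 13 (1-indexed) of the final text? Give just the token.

Answer: zvnwz

Derivation:
Hunk 1: at line 6 remove [yibe,qooh,cezma] add [kold,zza,oqhwy] -> 11 lines: rryc ggft flohw oabq nydnl ucy kold zza oqhwy bgpnf zvnwz
Hunk 2: at line 5 remove [kold] add [zigmy,vapf] -> 12 lines: rryc ggft flohw oabq nydnl ucy zigmy vapf zza oqhwy bgpnf zvnwz
Hunk 3: at line 9 remove [oqhwy] add [nuevm,ojwma,pve] -> 14 lines: rryc ggft flohw oabq nydnl ucy zigmy vapf zza nuevm ojwma pve bgpnf zvnwz
Hunk 4: at line 3 remove [oabq,nydnl,ucy] add [sxjf] -> 12 lines: rryc ggft flohw sxjf zigmy vapf zza nuevm ojwma pve bgpnf zvnwz
Hunk 5: at line 2 remove [flohw] add [nrhz,kubav] -> 13 lines: rryc ggft nrhz kubav sxjf zigmy vapf zza nuevm ojwma pve bgpnf zvnwz
Hunk 6: at line 6 remove [vapf] add [wsr,ekis,dwt] -> 15 lines: rryc ggft nrhz kubav sxjf zigmy wsr ekis dwt zza nuevm ojwma pve bgpnf zvnwz
Hunk 7: at line 11 remove [ojwma,pve,bgpnf] add [htfdw] -> 13 lines: rryc ggft nrhz kubav sxjf zigmy wsr ekis dwt zza nuevm htfdw zvnwz
Final line 13: zvnwz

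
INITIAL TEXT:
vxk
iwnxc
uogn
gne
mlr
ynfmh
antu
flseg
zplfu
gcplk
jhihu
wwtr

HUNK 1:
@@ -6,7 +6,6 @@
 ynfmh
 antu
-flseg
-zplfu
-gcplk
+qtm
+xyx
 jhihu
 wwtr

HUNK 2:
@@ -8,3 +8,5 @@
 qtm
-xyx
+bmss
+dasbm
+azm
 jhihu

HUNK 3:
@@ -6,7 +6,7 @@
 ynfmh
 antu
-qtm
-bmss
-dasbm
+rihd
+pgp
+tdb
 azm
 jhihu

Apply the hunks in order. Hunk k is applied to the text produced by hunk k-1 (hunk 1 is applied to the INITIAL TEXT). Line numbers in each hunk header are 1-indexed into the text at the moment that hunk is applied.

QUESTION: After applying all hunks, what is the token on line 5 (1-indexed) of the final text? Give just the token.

Answer: mlr

Derivation:
Hunk 1: at line 6 remove [flseg,zplfu,gcplk] add [qtm,xyx] -> 11 lines: vxk iwnxc uogn gne mlr ynfmh antu qtm xyx jhihu wwtr
Hunk 2: at line 8 remove [xyx] add [bmss,dasbm,azm] -> 13 lines: vxk iwnxc uogn gne mlr ynfmh antu qtm bmss dasbm azm jhihu wwtr
Hunk 3: at line 6 remove [qtm,bmss,dasbm] add [rihd,pgp,tdb] -> 13 lines: vxk iwnxc uogn gne mlr ynfmh antu rihd pgp tdb azm jhihu wwtr
Final line 5: mlr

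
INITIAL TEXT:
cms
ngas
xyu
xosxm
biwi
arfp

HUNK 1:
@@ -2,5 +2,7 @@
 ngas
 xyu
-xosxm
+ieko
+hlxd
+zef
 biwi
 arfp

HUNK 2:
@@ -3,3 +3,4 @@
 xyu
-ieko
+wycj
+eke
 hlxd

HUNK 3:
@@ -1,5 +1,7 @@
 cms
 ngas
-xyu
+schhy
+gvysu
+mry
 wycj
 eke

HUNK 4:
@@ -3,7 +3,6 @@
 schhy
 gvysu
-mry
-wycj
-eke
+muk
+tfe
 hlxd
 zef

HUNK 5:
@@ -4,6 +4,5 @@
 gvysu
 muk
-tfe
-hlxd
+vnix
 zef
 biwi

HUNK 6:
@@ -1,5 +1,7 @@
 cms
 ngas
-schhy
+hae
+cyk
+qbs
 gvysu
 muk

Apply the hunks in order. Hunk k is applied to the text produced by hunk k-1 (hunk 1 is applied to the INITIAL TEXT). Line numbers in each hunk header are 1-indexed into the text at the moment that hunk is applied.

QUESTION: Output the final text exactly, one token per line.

Hunk 1: at line 2 remove [xosxm] add [ieko,hlxd,zef] -> 8 lines: cms ngas xyu ieko hlxd zef biwi arfp
Hunk 2: at line 3 remove [ieko] add [wycj,eke] -> 9 lines: cms ngas xyu wycj eke hlxd zef biwi arfp
Hunk 3: at line 1 remove [xyu] add [schhy,gvysu,mry] -> 11 lines: cms ngas schhy gvysu mry wycj eke hlxd zef biwi arfp
Hunk 4: at line 3 remove [mry,wycj,eke] add [muk,tfe] -> 10 lines: cms ngas schhy gvysu muk tfe hlxd zef biwi arfp
Hunk 5: at line 4 remove [tfe,hlxd] add [vnix] -> 9 lines: cms ngas schhy gvysu muk vnix zef biwi arfp
Hunk 6: at line 1 remove [schhy] add [hae,cyk,qbs] -> 11 lines: cms ngas hae cyk qbs gvysu muk vnix zef biwi arfp

Answer: cms
ngas
hae
cyk
qbs
gvysu
muk
vnix
zef
biwi
arfp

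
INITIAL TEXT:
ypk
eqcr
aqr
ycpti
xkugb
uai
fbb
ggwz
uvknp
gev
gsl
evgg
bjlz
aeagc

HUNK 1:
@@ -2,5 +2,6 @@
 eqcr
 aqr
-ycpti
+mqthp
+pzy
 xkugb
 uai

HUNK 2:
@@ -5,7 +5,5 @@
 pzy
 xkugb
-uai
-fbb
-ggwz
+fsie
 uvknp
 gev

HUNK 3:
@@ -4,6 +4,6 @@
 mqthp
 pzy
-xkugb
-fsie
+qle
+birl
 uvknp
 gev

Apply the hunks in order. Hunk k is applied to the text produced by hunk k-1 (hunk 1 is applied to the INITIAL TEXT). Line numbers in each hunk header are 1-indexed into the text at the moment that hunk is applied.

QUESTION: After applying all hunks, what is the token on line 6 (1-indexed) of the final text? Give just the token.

Answer: qle

Derivation:
Hunk 1: at line 2 remove [ycpti] add [mqthp,pzy] -> 15 lines: ypk eqcr aqr mqthp pzy xkugb uai fbb ggwz uvknp gev gsl evgg bjlz aeagc
Hunk 2: at line 5 remove [uai,fbb,ggwz] add [fsie] -> 13 lines: ypk eqcr aqr mqthp pzy xkugb fsie uvknp gev gsl evgg bjlz aeagc
Hunk 3: at line 4 remove [xkugb,fsie] add [qle,birl] -> 13 lines: ypk eqcr aqr mqthp pzy qle birl uvknp gev gsl evgg bjlz aeagc
Final line 6: qle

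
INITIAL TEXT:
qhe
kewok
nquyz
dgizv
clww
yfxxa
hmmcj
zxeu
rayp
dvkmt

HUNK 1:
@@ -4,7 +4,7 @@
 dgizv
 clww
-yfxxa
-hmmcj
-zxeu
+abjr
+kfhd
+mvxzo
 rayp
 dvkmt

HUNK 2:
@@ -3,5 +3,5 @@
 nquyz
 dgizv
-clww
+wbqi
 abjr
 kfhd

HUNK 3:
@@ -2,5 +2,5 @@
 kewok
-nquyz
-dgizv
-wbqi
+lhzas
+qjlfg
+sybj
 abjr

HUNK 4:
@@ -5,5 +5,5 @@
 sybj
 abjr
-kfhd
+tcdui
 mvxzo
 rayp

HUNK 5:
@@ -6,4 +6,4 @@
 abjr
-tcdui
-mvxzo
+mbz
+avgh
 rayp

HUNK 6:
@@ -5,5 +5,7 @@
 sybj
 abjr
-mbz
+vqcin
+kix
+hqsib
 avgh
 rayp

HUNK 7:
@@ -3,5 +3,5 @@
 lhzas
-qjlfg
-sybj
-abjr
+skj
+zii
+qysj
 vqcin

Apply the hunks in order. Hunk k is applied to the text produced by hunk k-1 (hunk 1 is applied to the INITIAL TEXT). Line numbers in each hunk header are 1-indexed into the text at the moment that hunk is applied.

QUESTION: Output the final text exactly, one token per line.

Answer: qhe
kewok
lhzas
skj
zii
qysj
vqcin
kix
hqsib
avgh
rayp
dvkmt

Derivation:
Hunk 1: at line 4 remove [yfxxa,hmmcj,zxeu] add [abjr,kfhd,mvxzo] -> 10 lines: qhe kewok nquyz dgizv clww abjr kfhd mvxzo rayp dvkmt
Hunk 2: at line 3 remove [clww] add [wbqi] -> 10 lines: qhe kewok nquyz dgizv wbqi abjr kfhd mvxzo rayp dvkmt
Hunk 3: at line 2 remove [nquyz,dgizv,wbqi] add [lhzas,qjlfg,sybj] -> 10 lines: qhe kewok lhzas qjlfg sybj abjr kfhd mvxzo rayp dvkmt
Hunk 4: at line 5 remove [kfhd] add [tcdui] -> 10 lines: qhe kewok lhzas qjlfg sybj abjr tcdui mvxzo rayp dvkmt
Hunk 5: at line 6 remove [tcdui,mvxzo] add [mbz,avgh] -> 10 lines: qhe kewok lhzas qjlfg sybj abjr mbz avgh rayp dvkmt
Hunk 6: at line 5 remove [mbz] add [vqcin,kix,hqsib] -> 12 lines: qhe kewok lhzas qjlfg sybj abjr vqcin kix hqsib avgh rayp dvkmt
Hunk 7: at line 3 remove [qjlfg,sybj,abjr] add [skj,zii,qysj] -> 12 lines: qhe kewok lhzas skj zii qysj vqcin kix hqsib avgh rayp dvkmt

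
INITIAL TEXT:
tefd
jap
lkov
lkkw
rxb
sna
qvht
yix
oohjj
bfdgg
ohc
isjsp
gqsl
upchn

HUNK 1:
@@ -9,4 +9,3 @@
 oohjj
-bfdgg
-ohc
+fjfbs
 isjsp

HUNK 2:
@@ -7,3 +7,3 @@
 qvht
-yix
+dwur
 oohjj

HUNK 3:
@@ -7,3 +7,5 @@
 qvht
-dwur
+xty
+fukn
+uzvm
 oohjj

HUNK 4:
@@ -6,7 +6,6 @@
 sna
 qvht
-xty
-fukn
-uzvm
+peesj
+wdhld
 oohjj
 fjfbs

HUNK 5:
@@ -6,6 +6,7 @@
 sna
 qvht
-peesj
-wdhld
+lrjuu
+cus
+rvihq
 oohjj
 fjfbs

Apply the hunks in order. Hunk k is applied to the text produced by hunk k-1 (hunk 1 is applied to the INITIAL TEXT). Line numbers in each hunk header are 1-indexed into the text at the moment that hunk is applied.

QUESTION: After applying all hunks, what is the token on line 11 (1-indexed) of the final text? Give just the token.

Answer: oohjj

Derivation:
Hunk 1: at line 9 remove [bfdgg,ohc] add [fjfbs] -> 13 lines: tefd jap lkov lkkw rxb sna qvht yix oohjj fjfbs isjsp gqsl upchn
Hunk 2: at line 7 remove [yix] add [dwur] -> 13 lines: tefd jap lkov lkkw rxb sna qvht dwur oohjj fjfbs isjsp gqsl upchn
Hunk 3: at line 7 remove [dwur] add [xty,fukn,uzvm] -> 15 lines: tefd jap lkov lkkw rxb sna qvht xty fukn uzvm oohjj fjfbs isjsp gqsl upchn
Hunk 4: at line 6 remove [xty,fukn,uzvm] add [peesj,wdhld] -> 14 lines: tefd jap lkov lkkw rxb sna qvht peesj wdhld oohjj fjfbs isjsp gqsl upchn
Hunk 5: at line 6 remove [peesj,wdhld] add [lrjuu,cus,rvihq] -> 15 lines: tefd jap lkov lkkw rxb sna qvht lrjuu cus rvihq oohjj fjfbs isjsp gqsl upchn
Final line 11: oohjj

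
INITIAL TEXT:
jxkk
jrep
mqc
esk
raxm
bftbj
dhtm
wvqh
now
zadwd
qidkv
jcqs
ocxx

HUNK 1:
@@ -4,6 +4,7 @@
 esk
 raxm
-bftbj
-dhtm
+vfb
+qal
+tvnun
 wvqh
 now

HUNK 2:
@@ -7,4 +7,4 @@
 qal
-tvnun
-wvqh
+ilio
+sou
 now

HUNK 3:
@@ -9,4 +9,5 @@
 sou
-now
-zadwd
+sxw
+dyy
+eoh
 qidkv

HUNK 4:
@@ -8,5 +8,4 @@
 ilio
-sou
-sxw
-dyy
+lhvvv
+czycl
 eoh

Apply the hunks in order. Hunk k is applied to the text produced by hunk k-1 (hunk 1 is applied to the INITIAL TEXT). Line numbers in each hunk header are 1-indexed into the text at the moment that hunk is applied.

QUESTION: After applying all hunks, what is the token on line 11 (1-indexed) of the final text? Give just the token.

Answer: eoh

Derivation:
Hunk 1: at line 4 remove [bftbj,dhtm] add [vfb,qal,tvnun] -> 14 lines: jxkk jrep mqc esk raxm vfb qal tvnun wvqh now zadwd qidkv jcqs ocxx
Hunk 2: at line 7 remove [tvnun,wvqh] add [ilio,sou] -> 14 lines: jxkk jrep mqc esk raxm vfb qal ilio sou now zadwd qidkv jcqs ocxx
Hunk 3: at line 9 remove [now,zadwd] add [sxw,dyy,eoh] -> 15 lines: jxkk jrep mqc esk raxm vfb qal ilio sou sxw dyy eoh qidkv jcqs ocxx
Hunk 4: at line 8 remove [sou,sxw,dyy] add [lhvvv,czycl] -> 14 lines: jxkk jrep mqc esk raxm vfb qal ilio lhvvv czycl eoh qidkv jcqs ocxx
Final line 11: eoh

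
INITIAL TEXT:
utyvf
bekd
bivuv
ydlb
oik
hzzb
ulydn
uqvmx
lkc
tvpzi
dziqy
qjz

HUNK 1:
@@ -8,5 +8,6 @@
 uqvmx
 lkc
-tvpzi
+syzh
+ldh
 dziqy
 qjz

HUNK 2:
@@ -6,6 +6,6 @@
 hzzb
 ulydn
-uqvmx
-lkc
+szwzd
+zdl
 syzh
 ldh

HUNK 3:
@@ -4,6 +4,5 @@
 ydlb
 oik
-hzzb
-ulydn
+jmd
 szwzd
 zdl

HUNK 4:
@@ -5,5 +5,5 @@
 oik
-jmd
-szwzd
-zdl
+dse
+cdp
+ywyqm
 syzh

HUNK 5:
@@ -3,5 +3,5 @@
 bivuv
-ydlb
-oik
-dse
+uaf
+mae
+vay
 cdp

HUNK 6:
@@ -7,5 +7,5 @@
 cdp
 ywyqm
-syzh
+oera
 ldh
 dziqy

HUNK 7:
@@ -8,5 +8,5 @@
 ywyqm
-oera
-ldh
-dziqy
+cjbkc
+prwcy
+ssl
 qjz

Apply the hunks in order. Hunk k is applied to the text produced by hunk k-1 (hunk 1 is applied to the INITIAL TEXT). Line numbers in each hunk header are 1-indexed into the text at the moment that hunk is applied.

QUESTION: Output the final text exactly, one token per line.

Answer: utyvf
bekd
bivuv
uaf
mae
vay
cdp
ywyqm
cjbkc
prwcy
ssl
qjz

Derivation:
Hunk 1: at line 8 remove [tvpzi] add [syzh,ldh] -> 13 lines: utyvf bekd bivuv ydlb oik hzzb ulydn uqvmx lkc syzh ldh dziqy qjz
Hunk 2: at line 6 remove [uqvmx,lkc] add [szwzd,zdl] -> 13 lines: utyvf bekd bivuv ydlb oik hzzb ulydn szwzd zdl syzh ldh dziqy qjz
Hunk 3: at line 4 remove [hzzb,ulydn] add [jmd] -> 12 lines: utyvf bekd bivuv ydlb oik jmd szwzd zdl syzh ldh dziqy qjz
Hunk 4: at line 5 remove [jmd,szwzd,zdl] add [dse,cdp,ywyqm] -> 12 lines: utyvf bekd bivuv ydlb oik dse cdp ywyqm syzh ldh dziqy qjz
Hunk 5: at line 3 remove [ydlb,oik,dse] add [uaf,mae,vay] -> 12 lines: utyvf bekd bivuv uaf mae vay cdp ywyqm syzh ldh dziqy qjz
Hunk 6: at line 7 remove [syzh] add [oera] -> 12 lines: utyvf bekd bivuv uaf mae vay cdp ywyqm oera ldh dziqy qjz
Hunk 7: at line 8 remove [oera,ldh,dziqy] add [cjbkc,prwcy,ssl] -> 12 lines: utyvf bekd bivuv uaf mae vay cdp ywyqm cjbkc prwcy ssl qjz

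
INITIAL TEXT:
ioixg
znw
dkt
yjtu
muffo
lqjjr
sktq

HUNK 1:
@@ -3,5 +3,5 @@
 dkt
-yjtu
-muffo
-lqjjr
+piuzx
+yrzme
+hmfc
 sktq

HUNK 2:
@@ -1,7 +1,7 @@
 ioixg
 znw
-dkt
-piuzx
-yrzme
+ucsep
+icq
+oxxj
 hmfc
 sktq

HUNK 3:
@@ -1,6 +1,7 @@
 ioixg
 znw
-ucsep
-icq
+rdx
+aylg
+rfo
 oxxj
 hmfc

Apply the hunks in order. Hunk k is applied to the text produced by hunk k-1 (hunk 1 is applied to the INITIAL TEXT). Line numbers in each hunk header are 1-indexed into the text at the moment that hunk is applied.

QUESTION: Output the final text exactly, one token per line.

Answer: ioixg
znw
rdx
aylg
rfo
oxxj
hmfc
sktq

Derivation:
Hunk 1: at line 3 remove [yjtu,muffo,lqjjr] add [piuzx,yrzme,hmfc] -> 7 lines: ioixg znw dkt piuzx yrzme hmfc sktq
Hunk 2: at line 1 remove [dkt,piuzx,yrzme] add [ucsep,icq,oxxj] -> 7 lines: ioixg znw ucsep icq oxxj hmfc sktq
Hunk 3: at line 1 remove [ucsep,icq] add [rdx,aylg,rfo] -> 8 lines: ioixg znw rdx aylg rfo oxxj hmfc sktq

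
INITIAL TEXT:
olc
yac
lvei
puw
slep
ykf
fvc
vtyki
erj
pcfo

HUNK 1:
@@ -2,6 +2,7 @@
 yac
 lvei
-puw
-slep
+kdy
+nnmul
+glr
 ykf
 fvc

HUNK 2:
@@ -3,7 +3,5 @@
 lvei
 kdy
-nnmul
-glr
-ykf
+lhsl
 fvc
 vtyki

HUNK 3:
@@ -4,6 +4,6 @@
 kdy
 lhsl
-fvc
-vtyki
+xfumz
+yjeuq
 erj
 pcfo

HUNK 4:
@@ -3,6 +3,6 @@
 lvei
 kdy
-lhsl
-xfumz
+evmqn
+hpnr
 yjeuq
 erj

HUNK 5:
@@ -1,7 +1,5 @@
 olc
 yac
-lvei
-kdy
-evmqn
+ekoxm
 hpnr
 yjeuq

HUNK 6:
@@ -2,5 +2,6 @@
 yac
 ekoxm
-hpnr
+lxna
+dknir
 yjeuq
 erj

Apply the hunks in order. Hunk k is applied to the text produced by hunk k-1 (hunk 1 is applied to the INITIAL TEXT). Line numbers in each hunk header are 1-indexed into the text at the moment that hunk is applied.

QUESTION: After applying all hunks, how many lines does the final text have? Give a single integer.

Answer: 8

Derivation:
Hunk 1: at line 2 remove [puw,slep] add [kdy,nnmul,glr] -> 11 lines: olc yac lvei kdy nnmul glr ykf fvc vtyki erj pcfo
Hunk 2: at line 3 remove [nnmul,glr,ykf] add [lhsl] -> 9 lines: olc yac lvei kdy lhsl fvc vtyki erj pcfo
Hunk 3: at line 4 remove [fvc,vtyki] add [xfumz,yjeuq] -> 9 lines: olc yac lvei kdy lhsl xfumz yjeuq erj pcfo
Hunk 4: at line 3 remove [lhsl,xfumz] add [evmqn,hpnr] -> 9 lines: olc yac lvei kdy evmqn hpnr yjeuq erj pcfo
Hunk 5: at line 1 remove [lvei,kdy,evmqn] add [ekoxm] -> 7 lines: olc yac ekoxm hpnr yjeuq erj pcfo
Hunk 6: at line 2 remove [hpnr] add [lxna,dknir] -> 8 lines: olc yac ekoxm lxna dknir yjeuq erj pcfo
Final line count: 8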